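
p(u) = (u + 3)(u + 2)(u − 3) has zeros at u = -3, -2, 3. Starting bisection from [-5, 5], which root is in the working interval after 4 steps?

m = 0, p(m) = -18 (−); new bracket [0, 5]
m = 2.5, p(m) = -12.375 (−); new bracket [2.5, 5]
m = 3.75, p(m) = 29.109375 (+); new bracket [2.5, 3.75]
m = 3.125, p(m) = 3.9238 (+); new bracket [2.5, 3.125]

3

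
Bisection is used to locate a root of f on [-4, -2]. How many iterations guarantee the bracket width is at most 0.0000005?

22

Width after n steps is 2/2^n. Need 2^n ≥ 2/0.0000005 = 4000000.
2^21 = 2097152 < 4000000 ≤ 2^22 = 4194304, so n = 22.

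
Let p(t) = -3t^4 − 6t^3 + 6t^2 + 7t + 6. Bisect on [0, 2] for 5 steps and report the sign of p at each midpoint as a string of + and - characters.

+-++-

t = 1 gives p = 10, positive; keep [1, 2]
t = 1.5 gives p = -5.4375, negative; keep [1, 1.5]
t = 1.25 gives p = 5.082031, positive; keep [1.25, 1.5]
t = 1.375 gives p = 0.6477, positive; keep [1.375, 1.5]
t = 1.4375 gives p = -2.1719, negative; keep [1.375, 1.4375]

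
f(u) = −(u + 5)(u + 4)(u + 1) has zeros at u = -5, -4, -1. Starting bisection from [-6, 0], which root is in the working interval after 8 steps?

m = -3, f(m) = 4 (+); new bracket [-3, 0]
m = -1.5, f(m) = 4.375 (+); new bracket [-1.5, 0]
m = -0.75, f(m) = -3.453125 (−); new bracket [-1.5, -0.75]
m = -1.125, f(m) = 1.3926 (+); new bracket [-1.125, -0.75]
m = -0.9375, f(m) = -0.7776 (−); new bracket [-1.125, -0.9375]
m = -1.03125, f(m) = 0.3682 (+); new bracket [-1.03125, -0.9375]
m = -0.984375, f(m) = -0.1892 (−); new bracket [-1.03125, -0.984375]
m = -1.0078125, f(m) = 0.0933 (+); new bracket [-1.0078125, -0.984375]

-1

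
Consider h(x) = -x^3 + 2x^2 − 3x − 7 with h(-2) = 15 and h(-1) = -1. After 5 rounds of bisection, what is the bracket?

h(-1.5) = 5.375 > 0, so the root lies in [-1.5, -1]
h(-1.25) = 1.828125 > 0, so the root lies in [-1.25, -1]
h(-1.125) = 0.330078 > 0, so the root lies in [-1.125, -1]
h(-1.0625) = -0.3552 < 0, so the root lies in [-1.125, -1.0625]
h(-1.09375) = -0.0177 < 0, so the root lies in [-1.125, -1.09375]

[-1.125, -1.09375]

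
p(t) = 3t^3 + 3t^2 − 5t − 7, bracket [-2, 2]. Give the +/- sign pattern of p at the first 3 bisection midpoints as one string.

p(0) = -7 < 0, so the root lies in [0, 2]
p(1) = -6 < 0, so the root lies in [1, 2]
p(1.5) = 2.375 > 0, so the root lies in [1, 1.5]

--+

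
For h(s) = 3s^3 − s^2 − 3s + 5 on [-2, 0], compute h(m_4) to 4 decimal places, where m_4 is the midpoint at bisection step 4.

m = -1, h(m) = 4 (+); new bracket [-2, -1]
m = -1.5, h(m) = -2.875 (−); new bracket [-1.5, -1]
m = -1.25, h(m) = 1.328125 (+); new bracket [-1.5, -1.25]
m = -1.375, h(m) = -0.5645 (−); new bracket [-1.375, -1.25]

-0.5645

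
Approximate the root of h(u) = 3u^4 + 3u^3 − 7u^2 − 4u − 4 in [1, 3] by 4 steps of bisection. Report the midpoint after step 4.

1.625

h(2) = 32 > 0, so the root lies in [1, 2]
h(1.5) = -0.4375 < 0, so the root lies in [1.5, 2]
h(1.75) = 11.777344 > 0, so the root lies in [1.5, 1.75]
h(1.625) = 4.8074 > 0, so the root lies in [1.5, 1.625]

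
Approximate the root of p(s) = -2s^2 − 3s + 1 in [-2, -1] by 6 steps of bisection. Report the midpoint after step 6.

midpoint -1.5: p = 1 > 0 → [-2, -1.5]
midpoint -1.75: p = 0.125 > 0 → [-2, -1.75]
midpoint -1.875: p = -0.40625 < 0 → [-1.875, -1.75]
midpoint -1.8125: p = -0.1328 < 0 → [-1.8125, -1.75]
midpoint -1.78125: p = -0.002 < 0 → [-1.78125, -1.75]
midpoint -1.765625: p = 0.062 > 0 → [-1.78125, -1.765625]

-1.765625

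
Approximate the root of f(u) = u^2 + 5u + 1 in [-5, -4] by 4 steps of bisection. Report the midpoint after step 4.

midpoint -4.5: f = -1.25 < 0 → [-5, -4.5]
midpoint -4.75: f = -0.1875 < 0 → [-5, -4.75]
midpoint -4.875: f = 0.390625 > 0 → [-4.875, -4.75]
midpoint -4.8125: f = 0.0977 > 0 → [-4.8125, -4.75]

-4.8125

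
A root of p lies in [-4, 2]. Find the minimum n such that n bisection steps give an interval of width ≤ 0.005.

Width after n steps is 6/2^n. Need 2^n ≥ 6/0.005 = 1200.
2^10 = 1024 < 1200 ≤ 2^11 = 2048, so n = 11.

11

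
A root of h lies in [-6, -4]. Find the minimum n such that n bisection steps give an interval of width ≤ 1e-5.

18

Width after n steps is 2/2^n. Need 2^n ≥ 2/1e-5 = 200000.
2^17 = 131072 < 200000 ≤ 2^18 = 262144, so n = 18.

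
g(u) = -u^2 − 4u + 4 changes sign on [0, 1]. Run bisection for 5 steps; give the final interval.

g(0.5) = 1.75 > 0, so the root lies in [0.5, 1]
g(0.75) = 0.4375 > 0, so the root lies in [0.75, 1]
g(0.875) = -0.265625 < 0, so the root lies in [0.75, 0.875]
g(0.8125) = 0.0898 > 0, so the root lies in [0.8125, 0.875]
g(0.84375) = -0.0869 < 0, so the root lies in [0.8125, 0.84375]

[0.8125, 0.84375]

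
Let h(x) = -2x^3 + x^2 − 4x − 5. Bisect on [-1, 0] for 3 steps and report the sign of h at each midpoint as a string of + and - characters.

--+

midpoint -0.5: h = -2.5 < 0 → [-1, -0.5]
midpoint -0.75: h = -0.59375 < 0 → [-1, -0.75]
midpoint -0.875: h = 0.605469 > 0 → [-0.875, -0.75]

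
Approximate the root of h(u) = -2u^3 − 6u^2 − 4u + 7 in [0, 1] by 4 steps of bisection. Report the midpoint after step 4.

m = 0.5, h(m) = 3.25 (+); new bracket [0.5, 1]
m = 0.75, h(m) = -0.21875 (−); new bracket [0.5, 0.75]
m = 0.625, h(m) = 1.667969 (+); new bracket [0.625, 0.75]
m = 0.6875, h(m) = 0.7642 (+); new bracket [0.6875, 0.75]

0.6875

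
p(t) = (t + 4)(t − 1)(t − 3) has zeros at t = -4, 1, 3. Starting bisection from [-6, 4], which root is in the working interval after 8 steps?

m = -1, p(m) = 24 (+); new bracket [-6, -1]
m = -3.5, p(m) = 14.625 (+); new bracket [-6, -3.5]
m = -4.75, p(m) = -33.421875 (−); new bracket [-4.75, -3.5]
m = -4.125, p(m) = -4.5645 (−); new bracket [-4.125, -3.5]
m = -3.8125, p(m) = 6.1472 (+); new bracket [-4.125, -3.8125]
m = -3.96875, p(m) = 1.0821 (+); new bracket [-4.125, -3.96875]
m = -4.046875, p(m) = -1.6671 (−); new bracket [-4.046875, -3.96875]
m = -4.0078125, p(m) = -0.2742 (−); new bracket [-4.0078125, -3.96875]

-4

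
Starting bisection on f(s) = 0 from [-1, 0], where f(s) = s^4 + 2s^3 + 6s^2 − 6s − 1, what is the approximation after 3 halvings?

f(-0.5) = 3.3125 > 0, so the root lies in [-0.5, 0]
f(-0.25) = 0.847656 > 0, so the root lies in [-0.25, 0]
f(-0.125) = -0.159912 < 0, so the root lies in [-0.25, -0.125]

-0.125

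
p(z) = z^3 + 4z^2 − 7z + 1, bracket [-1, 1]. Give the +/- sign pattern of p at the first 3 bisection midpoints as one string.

midpoint 0: p = 1 > 0 → [0, 1]
midpoint 0.5: p = -1.375 < 0 → [0, 0.5]
midpoint 0.25: p = -0.484375 < 0 → [0, 0.25]

+--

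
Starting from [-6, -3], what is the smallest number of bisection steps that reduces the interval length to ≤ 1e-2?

Width after n steps is 3/2^n. Need 2^n ≥ 3/1e-2 = 300.
2^8 = 256 < 300 ≤ 2^9 = 512, so n = 9.

9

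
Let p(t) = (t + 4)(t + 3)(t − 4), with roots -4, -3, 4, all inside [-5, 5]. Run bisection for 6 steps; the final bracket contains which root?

midpoint 0: p = -48 < 0 → [0, 5]
midpoint 2.5: p = -53.625 < 0 → [2.5, 5]
midpoint 3.75: p = -13.078125 < 0 → [3.75, 5]
midpoint 4.375: p = 23.1621 > 0 → [3.75, 4.375]
midpoint 4.0625: p = 3.5588 > 0 → [3.75, 4.0625]
midpoint 3.90625: p = -5.119 < 0 → [3.90625, 4.0625]

4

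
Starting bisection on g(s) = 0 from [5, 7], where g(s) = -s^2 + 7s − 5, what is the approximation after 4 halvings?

6.125

m = 6, g(m) = 1 (+); new bracket [6, 7]
m = 6.5, g(m) = -1.75 (−); new bracket [6, 6.5]
m = 6.25, g(m) = -0.3125 (−); new bracket [6, 6.25]
m = 6.125, g(m) = 0.3594 (+); new bracket [6.125, 6.25]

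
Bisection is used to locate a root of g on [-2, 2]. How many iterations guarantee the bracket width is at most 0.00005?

17

Width after n steps is 4/2^n. Need 2^n ≥ 4/0.00005 = 80000.
2^16 = 65536 < 80000 ≤ 2^17 = 131072, so n = 17.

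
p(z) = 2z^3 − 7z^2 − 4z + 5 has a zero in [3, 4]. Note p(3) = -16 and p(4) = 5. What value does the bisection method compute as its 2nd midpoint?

3.75

p(3.5) = -9 < 0, so the root lies in [3.5, 4]
p(3.75) = -2.96875 < 0, so the root lies in [3.75, 4]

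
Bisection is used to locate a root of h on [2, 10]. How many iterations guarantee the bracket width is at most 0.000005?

Width after n steps is 8/2^n. Need 2^n ≥ 8/0.000005 = 1600000.
2^20 = 1048576 < 1600000 ≤ 2^21 = 2097152, so n = 21.

21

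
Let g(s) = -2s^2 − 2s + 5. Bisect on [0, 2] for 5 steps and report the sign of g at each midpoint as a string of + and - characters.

+--+-

m = 1, g(m) = 1 (+); new bracket [1, 2]
m = 1.5, g(m) = -2.5 (−); new bracket [1, 1.5]
m = 1.25, g(m) = -0.625 (−); new bracket [1, 1.25]
m = 1.125, g(m) = 0.2188 (+); new bracket [1.125, 1.25]
m = 1.1875, g(m) = -0.1953 (−); new bracket [1.125, 1.1875]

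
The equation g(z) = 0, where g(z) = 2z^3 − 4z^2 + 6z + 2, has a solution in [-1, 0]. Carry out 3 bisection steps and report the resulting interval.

[-0.375, -0.25]

m = -0.5, g(m) = -2.25 (−); new bracket [-0.5, 0]
m = -0.25, g(m) = 0.21875 (+); new bracket [-0.5, -0.25]
m = -0.375, g(m) = -0.917969 (−); new bracket [-0.375, -0.25]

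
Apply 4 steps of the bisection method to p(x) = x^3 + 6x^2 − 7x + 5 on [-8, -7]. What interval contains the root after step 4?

[-7.125, -7.0625]

p(-7.5) = -26.875 < 0, so the root lies in [-7.5, -7]
p(-7.25) = -9.953125 < 0, so the root lies in [-7.25, -7]
p(-7.125) = -2.236328 < 0, so the root lies in [-7.125, -7]
p(-7.0625) = 1.4412 > 0, so the root lies in [-7.125, -7.0625]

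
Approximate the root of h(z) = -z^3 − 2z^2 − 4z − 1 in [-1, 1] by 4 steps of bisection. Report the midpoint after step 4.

m = 0, h(m) = -1 (−); new bracket [-1, 0]
m = -0.5, h(m) = 0.625 (+); new bracket [-0.5, 0]
m = -0.25, h(m) = -0.109375 (−); new bracket [-0.5, -0.25]
m = -0.375, h(m) = 0.2715 (+); new bracket [-0.375, -0.25]

-0.375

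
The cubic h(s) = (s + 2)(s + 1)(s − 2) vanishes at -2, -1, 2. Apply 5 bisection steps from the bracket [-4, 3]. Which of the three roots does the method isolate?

2

s = -0.5 gives h = -1.875, negative; keep [-0.5, 3]
s = 1.25 gives h = -5.484375, negative; keep [1.25, 3]
s = 2.125 gives h = 1.611328, positive; keep [1.25, 2.125]
s = 1.6875 gives h = -3.0969, negative; keep [1.6875, 2.125]
s = 1.90625 gives h = -1.0643, negative; keep [1.90625, 2.125]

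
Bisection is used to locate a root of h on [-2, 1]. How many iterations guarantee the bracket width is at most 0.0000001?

25

Width after n steps is 3/2^n. Need 2^n ≥ 3/0.0000001 = 30000000.
2^24 = 16777216 < 30000000 ≤ 2^25 = 33554432, so n = 25.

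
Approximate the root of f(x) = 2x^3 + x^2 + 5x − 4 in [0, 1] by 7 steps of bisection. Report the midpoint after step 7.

midpoint 0.5: f = -1 < 0 → [0.5, 1]
midpoint 0.75: f = 1.15625 > 0 → [0.5, 0.75]
midpoint 0.625: f = 0.003906 > 0 → [0.5, 0.625]
midpoint 0.5625: f = -0.5151 < 0 → [0.5625, 0.625]
midpoint 0.59375: f = -0.2601 < 0 → [0.59375, 0.625]
midpoint 0.609375: f = -0.1292 < 0 → [0.609375, 0.625]
midpoint 0.6171875: f = -0.0629 < 0 → [0.6171875, 0.625]

0.6171875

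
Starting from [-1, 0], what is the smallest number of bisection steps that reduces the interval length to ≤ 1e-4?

14

Width after n steps is 1/2^n. Need 2^n ≥ 1/1e-4 = 10000.
2^13 = 8192 < 10000 ≤ 2^14 = 16384, so n = 14.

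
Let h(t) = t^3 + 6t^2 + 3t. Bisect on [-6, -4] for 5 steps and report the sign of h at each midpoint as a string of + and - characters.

+-+++

t = -5 gives h = 10, positive; keep [-6, -5]
t = -5.5 gives h = -1.375, negative; keep [-5.5, -5]
t = -5.25 gives h = 4.921875, positive; keep [-5.5, -5.25]
t = -5.375 gives h = 1.9316, positive; keep [-5.5, -5.375]
t = -5.4375 gives h = 0.3186, positive; keep [-5.5, -5.4375]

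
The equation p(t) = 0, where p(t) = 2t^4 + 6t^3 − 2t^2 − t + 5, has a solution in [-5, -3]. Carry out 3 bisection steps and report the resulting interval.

t = -4 gives p = 105, positive; keep [-4, -3]
t = -3.5 gives p = 26.875, positive; keep [-3.5, -3]
t = -3.25 gives p = 4.289062, positive; keep [-3.25, -3]

[-3.25, -3]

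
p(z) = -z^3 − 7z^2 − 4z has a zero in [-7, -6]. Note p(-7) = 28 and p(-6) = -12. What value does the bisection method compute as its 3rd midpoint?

-6.375

m = -6.5, p(m) = 4.875 (+); new bracket [-6.5, -6]
m = -6.25, p(m) = -4.296875 (−); new bracket [-6.5, -6.25]
m = -6.375, p(m) = 0.099609 (+); new bracket [-6.375, -6.25]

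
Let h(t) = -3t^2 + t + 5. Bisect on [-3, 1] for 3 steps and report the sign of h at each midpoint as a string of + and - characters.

+--

t = -1 gives h = 1, positive; keep [-3, -1]
t = -2 gives h = -9, negative; keep [-2, -1]
t = -1.5 gives h = -3.25, negative; keep [-1.5, -1]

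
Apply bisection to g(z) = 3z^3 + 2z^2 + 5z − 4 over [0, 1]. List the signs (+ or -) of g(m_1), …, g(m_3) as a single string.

z = 0.5 gives g = -0.625, negative; keep [0.5, 1]
z = 0.75 gives g = 2.140625, positive; keep [0.5, 0.75]
z = 0.625 gives g = 0.638672, positive; keep [0.5, 0.625]

-++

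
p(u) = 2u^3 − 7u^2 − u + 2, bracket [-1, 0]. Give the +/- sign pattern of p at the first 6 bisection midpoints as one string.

+---++

u = -0.5 gives p = 0.5, positive; keep [-1, -0.5]
u = -0.75 gives p = -2.03125, negative; keep [-0.75, -0.5]
u = -0.625 gives p = -0.597656, negative; keep [-0.625, -0.5]
u = -0.5625 gives p = -0.0083, negative; keep [-0.5625, -0.5]
u = -0.53125 gives p = 0.2558, positive; keep [-0.5625, -0.53125]
u = -0.546875 gives p = 0.1263, positive; keep [-0.5625, -0.546875]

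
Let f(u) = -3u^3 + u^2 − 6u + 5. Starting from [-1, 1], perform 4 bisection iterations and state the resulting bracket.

f(0) = 5 > 0, so the root lies in [0, 1]
f(0.5) = 1.875 > 0, so the root lies in [0.5, 1]
f(0.75) = -0.203125 < 0, so the root lies in [0.5, 0.75]
f(0.625) = 0.9082 > 0, so the root lies in [0.625, 0.75]

[0.625, 0.75]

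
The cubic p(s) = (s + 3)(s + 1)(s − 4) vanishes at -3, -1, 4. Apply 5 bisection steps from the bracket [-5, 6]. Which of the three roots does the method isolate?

4

midpoint 0.5: p = -18.375 < 0 → [0.5, 6]
midpoint 3.25: p = -19.921875 < 0 → [3.25, 6]
midpoint 4.625: p = 26.806641 > 0 → [3.25, 4.625]
midpoint 3.9375: p = -2.1409 < 0 → [3.9375, 4.625]
midpoint 4.28125: p = 10.8152 > 0 → [3.9375, 4.28125]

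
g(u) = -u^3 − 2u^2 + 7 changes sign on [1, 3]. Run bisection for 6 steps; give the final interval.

[1.40625, 1.4375]

u = 2 gives g = -9, negative; keep [1, 2]
u = 1.5 gives g = -0.875, negative; keep [1, 1.5]
u = 1.25 gives g = 1.921875, positive; keep [1.25, 1.5]
u = 1.375 gives g = 0.6191, positive; keep [1.375, 1.5]
u = 1.4375 gives g = -0.1033, negative; keep [1.375, 1.4375]
u = 1.40625 gives g = 0.264, positive; keep [1.40625, 1.4375]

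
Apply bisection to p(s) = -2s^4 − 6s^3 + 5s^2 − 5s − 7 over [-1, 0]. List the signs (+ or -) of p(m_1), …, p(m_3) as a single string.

-+-

m = -0.5, p(m) = -2.625 (−); new bracket [-1, -0.5]
m = -0.75, p(m) = 1.460938 (+); new bracket [-0.75, -0.5]
m = -0.625, p(m) = -0.762207 (−); new bracket [-0.75, -0.625]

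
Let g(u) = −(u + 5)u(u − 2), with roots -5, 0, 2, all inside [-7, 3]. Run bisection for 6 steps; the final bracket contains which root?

-5

midpoint -2: g = -24 < 0 → [-7, -2]
midpoint -4.5: g = -14.625 < 0 → [-7, -4.5]
midpoint -5.75: g = 33.421875 > 0 → [-5.75, -4.5]
midpoint -5.125: g = 4.5645 > 0 → [-5.125, -4.5]
midpoint -4.8125: g = -6.1472 < 0 → [-5.125, -4.8125]
midpoint -4.96875: g = -1.0821 < 0 → [-5.125, -4.96875]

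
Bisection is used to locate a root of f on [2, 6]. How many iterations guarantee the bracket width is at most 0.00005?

17

Width after n steps is 4/2^n. Need 2^n ≥ 4/0.00005 = 80000.
2^16 = 65536 < 80000 ≤ 2^17 = 131072, so n = 17.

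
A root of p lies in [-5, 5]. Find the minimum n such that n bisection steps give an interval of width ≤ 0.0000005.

25

Width after n steps is 10/2^n. Need 2^n ≥ 10/0.0000005 = 20000000.
2^24 = 16777216 < 20000000 ≤ 2^25 = 33554432, so n = 25.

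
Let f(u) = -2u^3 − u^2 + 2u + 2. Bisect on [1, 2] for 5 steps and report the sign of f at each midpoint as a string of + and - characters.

--+--

f(1.5) = -4 < 0, so the root lies in [1, 1.5]
f(1.25) = -0.96875 < 0, so the root lies in [1, 1.25]
f(1.125) = 0.136719 > 0, so the root lies in [1.125, 1.25]
f(1.1875) = -0.3843 < 0, so the root lies in [1.125, 1.1875]
f(1.15625) = -0.116 < 0, so the root lies in [1.125, 1.15625]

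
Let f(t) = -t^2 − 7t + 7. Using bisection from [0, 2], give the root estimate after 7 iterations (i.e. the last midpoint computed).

0.890625

m = 1, f(m) = -1 (−); new bracket [0, 1]
m = 0.5, f(m) = 3.25 (+); new bracket [0.5, 1]
m = 0.75, f(m) = 1.1875 (+); new bracket [0.75, 1]
m = 0.875, f(m) = 0.1094 (+); new bracket [0.875, 1]
m = 0.9375, f(m) = -0.4414 (−); new bracket [0.875, 0.9375]
m = 0.90625, f(m) = -0.165 (−); new bracket [0.875, 0.90625]
m = 0.890625, f(m) = -0.0276 (−); new bracket [0.875, 0.890625]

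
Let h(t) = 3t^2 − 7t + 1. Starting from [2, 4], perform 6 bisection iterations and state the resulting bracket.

[2.15625, 2.1875]

midpoint 3: h = 7 > 0 → [2, 3]
midpoint 2.5: h = 2.25 > 0 → [2, 2.5]
midpoint 2.25: h = 0.4375 > 0 → [2, 2.25]
midpoint 2.125: h = -0.3281 < 0 → [2.125, 2.25]
midpoint 2.1875: h = 0.043 > 0 → [2.125, 2.1875]
midpoint 2.15625: h = -0.1455 < 0 → [2.15625, 2.1875]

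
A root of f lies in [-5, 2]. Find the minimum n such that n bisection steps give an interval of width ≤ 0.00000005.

Width after n steps is 7/2^n. Need 2^n ≥ 7/0.00000005 = 140000000.
2^27 = 134217728 < 140000000 ≤ 2^28 = 268435456, so n = 28.

28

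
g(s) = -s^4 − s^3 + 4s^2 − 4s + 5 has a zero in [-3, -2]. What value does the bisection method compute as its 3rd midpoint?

g(-2.5) = 16.5625 > 0, so the root lies in [-3, -2.5]
g(-2.75) = 9.855469 > 0, so the root lies in [-3, -2.75]
g(-2.875) = 5.005615 > 0, so the root lies in [-3, -2.875]

-2.875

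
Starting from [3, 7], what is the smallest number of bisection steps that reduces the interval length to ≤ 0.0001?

16

Width after n steps is 4/2^n. Need 2^n ≥ 4/0.0001 = 40000.
2^15 = 32768 < 40000 ≤ 2^16 = 65536, so n = 16.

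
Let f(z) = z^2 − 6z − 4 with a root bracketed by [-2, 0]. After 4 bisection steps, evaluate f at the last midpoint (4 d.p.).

z = -1 gives f = 3, positive; keep [-1, 0]
z = -0.5 gives f = -0.75, negative; keep [-1, -0.5]
z = -0.75 gives f = 1.0625, positive; keep [-0.75, -0.5]
z = -0.625 gives f = 0.1406, positive; keep [-0.625, -0.5]

0.1406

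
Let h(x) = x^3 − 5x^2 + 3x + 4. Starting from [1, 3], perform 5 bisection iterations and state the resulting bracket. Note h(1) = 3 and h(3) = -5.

midpoint 2: h = -2 < 0 → [1, 2]
midpoint 1.5: h = 0.625 > 0 → [1.5, 2]
midpoint 1.75: h = -0.703125 < 0 → [1.5, 1.75]
midpoint 1.625: h = -0.0371 < 0 → [1.5, 1.625]
midpoint 1.5625: h = 0.2952 > 0 → [1.5625, 1.625]

[1.5625, 1.625]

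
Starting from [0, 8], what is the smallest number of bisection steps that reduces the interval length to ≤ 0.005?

11

Width after n steps is 8/2^n. Need 2^n ≥ 8/0.005 = 1600.
2^10 = 1024 < 1600 ≤ 2^11 = 2048, so n = 11.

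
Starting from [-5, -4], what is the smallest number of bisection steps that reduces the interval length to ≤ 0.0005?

11

Width after n steps is 1/2^n. Need 2^n ≥ 1/0.0005 = 2000.
2^10 = 1024 < 2000 ≤ 2^11 = 2048, so n = 11.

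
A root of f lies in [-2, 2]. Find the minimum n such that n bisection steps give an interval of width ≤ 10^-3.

12

Width after n steps is 4/2^n. Need 2^n ≥ 4/10^-3 = 4000.
2^11 = 2048 < 4000 ≤ 2^12 = 4096, so n = 12.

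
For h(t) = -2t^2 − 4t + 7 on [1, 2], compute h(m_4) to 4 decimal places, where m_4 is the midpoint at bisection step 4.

midpoint 1.5: h = -3.5 < 0 → [1, 1.5]
midpoint 1.25: h = -1.125 < 0 → [1, 1.25]
midpoint 1.125: h = -0.03125 < 0 → [1, 1.125]
midpoint 1.0625: h = 0.4922 > 0 → [1.0625, 1.125]

0.4922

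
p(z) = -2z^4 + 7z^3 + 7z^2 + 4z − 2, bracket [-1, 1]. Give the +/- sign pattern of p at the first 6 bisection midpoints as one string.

-+-++-

z = 0 gives p = -2, negative; keep [0, 1]
z = 0.5 gives p = 2.5, positive; keep [0, 0.5]
z = 0.25 gives p = -0.460938, negative; keep [0.25, 0.5]
z = 0.375 gives p = 0.814, positive; keep [0.25, 0.375]
z = 0.3125 gives p = 0.1281, positive; keep [0.25, 0.3125]
z = 0.28125 gives p = -0.1781, negative; keep [0.28125, 0.3125]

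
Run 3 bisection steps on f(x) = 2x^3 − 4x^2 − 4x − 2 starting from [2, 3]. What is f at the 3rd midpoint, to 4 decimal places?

0.9648

x = 2.5 gives f = -5.75, negative; keep [2.5, 3]
x = 2.75 gives f = -1.65625, negative; keep [2.75, 3]
x = 2.875 gives f = 0.964844, positive; keep [2.75, 2.875]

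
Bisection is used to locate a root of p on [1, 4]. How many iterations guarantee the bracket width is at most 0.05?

6

Width after n steps is 3/2^n. Need 2^n ≥ 3/0.05 = 60.
2^5 = 32 < 60 ≤ 2^6 = 64, so n = 6.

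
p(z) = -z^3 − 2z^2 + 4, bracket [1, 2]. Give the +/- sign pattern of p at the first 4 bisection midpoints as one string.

z = 1.5 gives p = -3.875, negative; keep [1, 1.5]
z = 1.25 gives p = -1.078125, negative; keep [1, 1.25]
z = 1.125 gives p = 0.044922, positive; keep [1.125, 1.25]
z = 1.1875 gives p = -0.4949, negative; keep [1.125, 1.1875]

--+-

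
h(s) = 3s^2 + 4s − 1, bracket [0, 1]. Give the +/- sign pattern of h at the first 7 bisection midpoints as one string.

m = 0.5, h(m) = 1.75 (+); new bracket [0, 0.5]
m = 0.25, h(m) = 0.1875 (+); new bracket [0, 0.25]
m = 0.125, h(m) = -0.453125 (−); new bracket [0.125, 0.25]
m = 0.1875, h(m) = -0.1445 (−); new bracket [0.1875, 0.25]
m = 0.21875, h(m) = 0.0186 (+); new bracket [0.1875, 0.21875]
m = 0.203125, h(m) = -0.0637 (−); new bracket [0.203125, 0.21875]
m = 0.2109375, h(m) = -0.0228 (−); new bracket [0.2109375, 0.21875]

++--+--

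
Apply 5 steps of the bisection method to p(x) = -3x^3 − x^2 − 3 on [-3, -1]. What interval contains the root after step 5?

[-1.125, -1.0625]

m = -2, p(m) = 17 (+); new bracket [-2, -1]
m = -1.5, p(m) = 4.875 (+); new bracket [-1.5, -1]
m = -1.25, p(m) = 1.296875 (+); new bracket [-1.25, -1]
m = -1.125, p(m) = 0.0059 (+); new bracket [-1.125, -1]
m = -1.0625, p(m) = -0.5305 (−); new bracket [-1.125, -1.0625]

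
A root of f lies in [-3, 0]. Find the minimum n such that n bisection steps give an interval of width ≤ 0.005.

Width after n steps is 3/2^n. Need 2^n ≥ 3/0.005 = 600.
2^9 = 512 < 600 ≤ 2^10 = 1024, so n = 10.

10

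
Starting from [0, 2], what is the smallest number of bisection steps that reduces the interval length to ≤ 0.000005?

Width after n steps is 2/2^n. Need 2^n ≥ 2/0.000005 = 400000.
2^18 = 262144 < 400000 ≤ 2^19 = 524288, so n = 19.

19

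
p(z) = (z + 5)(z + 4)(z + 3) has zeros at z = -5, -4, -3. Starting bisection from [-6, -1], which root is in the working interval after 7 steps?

p(-3.5) = -0.375 < 0, so the root lies in [-3.5, -1]
p(-2.25) = 3.609375 > 0, so the root lies in [-3.5, -2.25]
p(-2.875) = 0.298828 > 0, so the root lies in [-3.5, -2.875]
p(-3.1875) = -0.2761 < 0, so the root lies in [-3.1875, -2.875]
p(-3.03125) = -0.0596 < 0, so the root lies in [-3.03125, -2.875]
p(-2.953125) = 0.1004 > 0, so the root lies in [-3.03125, -2.953125]
p(-2.9921875) = 0.0158 > 0, so the root lies in [-3.03125, -2.9921875]

-3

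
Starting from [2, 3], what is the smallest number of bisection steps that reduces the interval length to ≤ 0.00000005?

Width after n steps is 1/2^n. Need 2^n ≥ 1/0.00000005 = 20000000.
2^24 = 16777216 < 20000000 ≤ 2^25 = 33554432, so n = 25.

25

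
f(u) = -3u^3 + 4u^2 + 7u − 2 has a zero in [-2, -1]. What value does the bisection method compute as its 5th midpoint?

-1.15625

m = -1.5, f(m) = 6.625 (+); new bracket [-1.5, -1]
m = -1.25, f(m) = 1.359375 (+); new bracket [-1.25, -1]
m = -1.125, f(m) = -0.541016 (−); new bracket [-1.25, -1.125]
m = -1.1875, f(m) = 0.3518 (+); new bracket [-1.1875, -1.125]
m = -1.15625, f(m) = -0.1087 (−); new bracket [-1.1875, -1.15625]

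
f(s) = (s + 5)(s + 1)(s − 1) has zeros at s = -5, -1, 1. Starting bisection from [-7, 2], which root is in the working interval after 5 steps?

-5

m = -2.5, f(m) = 13.125 (+); new bracket [-7, -2.5]
m = -4.75, f(m) = 5.390625 (+); new bracket [-7, -4.75]
m = -5.875, f(m) = -29.326172 (−); new bracket [-5.875, -4.75]
m = -5.3125, f(m) = -8.5071 (−); new bracket [-5.3125, -4.75]
m = -5.03125, f(m) = -0.7598 (−); new bracket [-5.03125, -4.75]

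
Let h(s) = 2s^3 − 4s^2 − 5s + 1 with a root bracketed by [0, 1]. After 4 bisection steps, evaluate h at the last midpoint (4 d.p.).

-0.0649

midpoint 0.5: h = -2.25 < 0 → [0, 0.5]
midpoint 0.25: h = -0.46875 < 0 → [0, 0.25]
midpoint 0.125: h = 0.316406 > 0 → [0.125, 0.25]
midpoint 0.1875: h = -0.0649 < 0 → [0.125, 0.1875]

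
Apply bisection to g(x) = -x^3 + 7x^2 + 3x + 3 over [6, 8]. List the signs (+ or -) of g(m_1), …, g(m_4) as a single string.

x = 7 gives g = 24, positive; keep [7, 8]
x = 7.5 gives g = -2.625, negative; keep [7, 7.5]
x = 7.25 gives g = 11.609375, positive; keep [7.25, 7.5]
x = 7.375 gives g = 4.7285, positive; keep [7.375, 7.5]

+-++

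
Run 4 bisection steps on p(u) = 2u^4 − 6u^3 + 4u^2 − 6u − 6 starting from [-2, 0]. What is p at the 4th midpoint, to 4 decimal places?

midpoint -1: p = 12 > 0 → [-1, 0]
midpoint -0.5: p = -1.125 < 0 → [-1, -0.5]
midpoint -0.75: p = 3.914062 > 0 → [-0.75, -0.5]
midpoint -0.625: p = 1.0825 > 0 → [-0.625, -0.5]

1.0825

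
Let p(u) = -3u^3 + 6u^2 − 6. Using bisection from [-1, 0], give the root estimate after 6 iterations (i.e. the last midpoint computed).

-0.828125

p(-0.5) = -4.125 < 0, so the root lies in [-1, -0.5]
p(-0.75) = -1.359375 < 0, so the root lies in [-1, -0.75]
p(-0.875) = 0.603516 > 0, so the root lies in [-0.875, -0.75]
p(-0.8125) = -0.4299 < 0, so the root lies in [-0.875, -0.8125]
p(-0.84375) = 0.0735 > 0, so the root lies in [-0.84375, -0.8125]
p(-0.828125) = -0.1815 < 0, so the root lies in [-0.84375, -0.828125]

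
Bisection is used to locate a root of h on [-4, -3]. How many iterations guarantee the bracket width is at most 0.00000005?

Width after n steps is 1/2^n. Need 2^n ≥ 1/0.00000005 = 20000000.
2^24 = 16777216 < 20000000 ≤ 2^25 = 33554432, so n = 25.

25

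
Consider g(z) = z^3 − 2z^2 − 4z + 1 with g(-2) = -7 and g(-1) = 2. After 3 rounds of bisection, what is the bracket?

m = -1.5, g(m) = -0.875 (−); new bracket [-1.5, -1]
m = -1.25, g(m) = 0.921875 (+); new bracket [-1.5, -1.25]
m = -1.375, g(m) = 0.119141 (+); new bracket [-1.5, -1.375]

[-1.5, -1.375]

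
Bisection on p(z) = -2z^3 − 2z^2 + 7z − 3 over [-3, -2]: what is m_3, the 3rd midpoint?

z = -2.5 gives p = -1.75, negative; keep [-3, -2.5]
z = -2.75 gives p = 4.21875, positive; keep [-2.75, -2.5]
z = -2.625 gives p = 1.019531, positive; keep [-2.625, -2.5]

-2.625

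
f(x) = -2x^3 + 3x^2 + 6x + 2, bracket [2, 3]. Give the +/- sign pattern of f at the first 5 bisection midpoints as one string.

m = 2.5, f(m) = 4.5 (+); new bracket [2.5, 3]
m = 2.75, f(m) = -0.40625 (−); new bracket [2.5, 2.75]
m = 2.625, f(m) = 2.246094 (+); new bracket [2.625, 2.75]
m = 2.6875, f(m) = 0.9712 (+); new bracket [2.6875, 2.75]
m = 2.71875, f(m) = 0.2955 (+); new bracket [2.71875, 2.75]

+-+++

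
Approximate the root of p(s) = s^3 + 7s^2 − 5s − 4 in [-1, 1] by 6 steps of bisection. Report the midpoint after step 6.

-0.46875

p(0) = -4 < 0, so the root lies in [-1, 0]
p(-0.5) = 0.125 > 0, so the root lies in [-0.5, 0]
p(-0.25) = -2.328125 < 0, so the root lies in [-0.5, -0.25]
p(-0.375) = -1.1934 < 0, so the root lies in [-0.5, -0.375]
p(-0.4375) = -0.5564 < 0, so the root lies in [-0.5, -0.4375]
p(-0.46875) = -0.2212 < 0, so the root lies in [-0.5, -0.46875]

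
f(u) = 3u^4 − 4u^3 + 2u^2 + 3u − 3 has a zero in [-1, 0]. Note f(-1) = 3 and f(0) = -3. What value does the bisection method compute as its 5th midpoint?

m = -0.5, f(m) = -3.3125 (−); new bracket [-1, -0.5]
m = -0.75, f(m) = -1.488281 (−); new bracket [-1, -0.75]
m = -0.875, f(m) = 0.344482 (+); new bracket [-0.875, -0.75]
m = -0.8125, f(m) = -0.6643 (−); new bracket [-0.875, -0.8125]
m = -0.84375, f(m) = -0.1842 (−); new bracket [-0.875, -0.84375]

-0.84375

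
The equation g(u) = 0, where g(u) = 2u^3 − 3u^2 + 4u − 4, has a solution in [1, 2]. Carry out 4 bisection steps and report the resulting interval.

[1.1875, 1.25]

u = 1.5 gives g = 2, positive; keep [1, 1.5]
u = 1.25 gives g = 0.21875, positive; keep [1, 1.25]
u = 1.125 gives g = -0.449219, negative; keep [1.125, 1.25]
u = 1.1875 gives g = -0.1313, negative; keep [1.1875, 1.25]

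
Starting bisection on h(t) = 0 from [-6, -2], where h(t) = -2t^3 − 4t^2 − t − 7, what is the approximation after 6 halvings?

-2.4375

t = -4 gives h = 61, positive; keep [-4, -2]
t = -3 gives h = 14, positive; keep [-3, -2]
t = -2.5 gives h = 1.75, positive; keep [-2.5, -2]
t = -2.25 gives h = -2.2188, negative; keep [-2.5, -2.25]
t = -2.375 gives h = -0.3945, negative; keep [-2.5, -2.375]
t = -2.4375 gives h = 0.6362, positive; keep [-2.4375, -2.375]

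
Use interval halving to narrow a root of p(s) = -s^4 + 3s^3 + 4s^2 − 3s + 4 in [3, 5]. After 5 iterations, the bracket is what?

[3.875, 3.9375]

p(4) = -8 < 0, so the root lies in [3, 4]
p(3.5) = 21.0625 > 0, so the root lies in [3.5, 4]
p(3.75) = 9.449219 > 0, so the root lies in [3.75, 4]
p(3.875) = 1.5251 > 0, so the root lies in [3.875, 4]
p(3.9375) = -3.0281 < 0, so the root lies in [3.875, 3.9375]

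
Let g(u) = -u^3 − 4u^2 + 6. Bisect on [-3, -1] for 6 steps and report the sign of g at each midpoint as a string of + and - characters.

-+--+-

u = -2 gives g = -2, negative; keep [-2, -1]
u = -1.5 gives g = 0.375, positive; keep [-2, -1.5]
u = -1.75 gives g = -0.890625, negative; keep [-1.75, -1.5]
u = -1.625 gives g = -0.2715, negative; keep [-1.625, -1.5]
u = -1.5625 gives g = 0.0491, positive; keep [-1.625, -1.5625]
u = -1.59375 gives g = -0.112, negative; keep [-1.59375, -1.5625]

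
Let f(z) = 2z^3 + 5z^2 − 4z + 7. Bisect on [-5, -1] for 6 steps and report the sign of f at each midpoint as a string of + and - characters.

+--++-

m = -3, f(m) = 10 (+); new bracket [-5, -3]
m = -4, f(m) = -25 (−); new bracket [-4, -3]
m = -3.5, f(m) = -3.5 (−); new bracket [-3.5, -3]
m = -3.25, f(m) = 4.1562 (+); new bracket [-3.5, -3.25]
m = -3.375, f(m) = 0.5664 (+); new bracket [-3.5, -3.375]
m = -3.4375, f(m) = -1.4058 (−); new bracket [-3.4375, -3.375]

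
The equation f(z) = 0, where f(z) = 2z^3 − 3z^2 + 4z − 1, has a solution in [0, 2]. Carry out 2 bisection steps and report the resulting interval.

m = 1, f(m) = 2 (+); new bracket [0, 1]
m = 0.5, f(m) = 0.5 (+); new bracket [0, 0.5]

[0, 0.5]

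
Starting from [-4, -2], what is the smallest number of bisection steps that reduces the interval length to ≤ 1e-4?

Width after n steps is 2/2^n. Need 2^n ≥ 2/1e-4 = 20000.
2^14 = 16384 < 20000 ≤ 2^15 = 32768, so n = 15.

15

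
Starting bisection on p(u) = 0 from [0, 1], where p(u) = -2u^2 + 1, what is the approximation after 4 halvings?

midpoint 0.5: p = 0.5 > 0 → [0.5, 1]
midpoint 0.75: p = -0.125 < 0 → [0.5, 0.75]
midpoint 0.625: p = 0.21875 > 0 → [0.625, 0.75]
midpoint 0.6875: p = 0.0547 > 0 → [0.6875, 0.75]

0.6875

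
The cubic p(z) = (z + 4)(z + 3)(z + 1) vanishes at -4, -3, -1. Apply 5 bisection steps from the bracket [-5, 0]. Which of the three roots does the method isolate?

midpoint -2.5: p = -1.125 < 0 → [-2.5, 0]
midpoint -1.25: p = -1.203125 < 0 → [-1.25, 0]
midpoint -0.625: p = 3.005859 > 0 → [-1.25, -0.625]
midpoint -0.9375: p = 0.3948 > 0 → [-1.25, -0.9375]
midpoint -1.09375: p = -0.5194 < 0 → [-1.09375, -0.9375]

-1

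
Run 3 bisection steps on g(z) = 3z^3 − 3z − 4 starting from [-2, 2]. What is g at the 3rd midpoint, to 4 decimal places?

1.6250

g(0) = -4 < 0, so the root lies in [0, 2]
g(1) = -4 < 0, so the root lies in [1, 2]
g(1.5) = 1.625 > 0, so the root lies in [1, 1.5]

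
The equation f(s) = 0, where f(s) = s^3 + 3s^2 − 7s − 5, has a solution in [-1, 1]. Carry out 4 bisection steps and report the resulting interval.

[-0.625, -0.5]

m = 0, f(m) = -5 (−); new bracket [-1, 0]
m = -0.5, f(m) = -0.875 (−); new bracket [-1, -0.5]
m = -0.75, f(m) = 1.515625 (+); new bracket [-0.75, -0.5]
m = -0.625, f(m) = 0.3027 (+); new bracket [-0.625, -0.5]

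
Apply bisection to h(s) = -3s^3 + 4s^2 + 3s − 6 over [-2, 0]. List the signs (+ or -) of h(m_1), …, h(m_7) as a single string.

-++-+++

h(-1) = -2 < 0, so the root lies in [-2, -1]
h(-1.5) = 8.625 > 0, so the root lies in [-1.5, -1]
h(-1.25) = 2.359375 > 0, so the root lies in [-1.25, -1]
h(-1.125) = -0.041 < 0, so the root lies in [-1.25, -1.125]
h(-1.1875) = 1.1018 > 0, so the root lies in [-1.1875, -1.125]
h(-1.15625) = 0.5163 > 0, so the root lies in [-1.15625, -1.125]
h(-1.140625) = 0.2342 > 0, so the root lies in [-1.140625, -1.125]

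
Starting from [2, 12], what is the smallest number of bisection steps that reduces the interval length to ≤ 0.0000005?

Width after n steps is 10/2^n. Need 2^n ≥ 10/0.0000005 = 20000000.
2^24 = 16777216 < 20000000 ≤ 2^25 = 33554432, so n = 25.

25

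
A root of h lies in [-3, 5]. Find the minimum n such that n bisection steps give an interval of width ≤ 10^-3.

Width after n steps is 8/2^n. Need 2^n ≥ 8/10^-3 = 8000.
2^12 = 4096 < 8000 ≤ 2^13 = 8192, so n = 13.

13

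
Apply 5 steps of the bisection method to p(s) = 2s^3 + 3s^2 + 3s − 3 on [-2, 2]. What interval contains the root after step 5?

[0.5, 0.625]

midpoint 0: p = -3 < 0 → [0, 2]
midpoint 1: p = 5 > 0 → [0, 1]
midpoint 0.5: p = -0.5 < 0 → [0.5, 1]
midpoint 0.75: p = 1.7812 > 0 → [0.5, 0.75]
midpoint 0.625: p = 0.5352 > 0 → [0.5, 0.625]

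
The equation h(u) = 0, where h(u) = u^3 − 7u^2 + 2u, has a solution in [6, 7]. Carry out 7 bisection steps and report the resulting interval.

m = 6.5, h(m) = -8.125 (−); new bracket [6.5, 7]
m = 6.75, h(m) = 2.109375 (+); new bracket [6.5, 6.75]
m = 6.625, h(m) = -3.208984 (−); new bracket [6.625, 6.75]
m = 6.6875, h(m) = -0.6008 (−); new bracket [6.6875, 6.75]
m = 6.71875, h(m) = 0.7414 (+); new bracket [6.6875, 6.71875]
m = 6.703125, h(m) = 0.0671 (+); new bracket [6.6875, 6.703125]
m = 6.6953125, h(m) = -0.2677 (−); new bracket [6.6953125, 6.703125]

[6.6953125, 6.703125]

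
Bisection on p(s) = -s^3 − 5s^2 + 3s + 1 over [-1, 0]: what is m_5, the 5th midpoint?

-0.21875

s = -0.5 gives p = -1.625, negative; keep [-0.5, 0]
s = -0.25 gives p = -0.046875, negative; keep [-0.25, 0]
s = -0.125 gives p = 0.548828, positive; keep [-0.25, -0.125]
s = -0.1875 gives p = 0.2683, positive; keep [-0.25, -0.1875]
s = -0.21875 gives p = 0.115, positive; keep [-0.25, -0.21875]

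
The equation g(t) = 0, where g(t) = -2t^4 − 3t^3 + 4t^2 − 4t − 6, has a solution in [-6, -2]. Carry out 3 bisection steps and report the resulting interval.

midpoint -4: g = -246 < 0 → [-4, -2]
midpoint -3: g = -39 < 0 → [-3, -2]
midpoint -2.5: g = -2.25 < 0 → [-2.5, -2]

[-2.5, -2]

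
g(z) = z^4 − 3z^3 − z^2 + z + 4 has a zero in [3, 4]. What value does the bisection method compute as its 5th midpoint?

midpoint 3.5: g = 16.6875 > 0 → [3, 3.5]
midpoint 3.25: g = 5.269531 > 0 → [3, 3.25]
midpoint 3.125: g = 1.174072 > 0 → [3, 3.125]
midpoint 3.0625: g = -0.5212 < 0 → [3.0625, 3.125]
midpoint 3.09375: g = 0.2985 > 0 → [3.0625, 3.09375]

3.09375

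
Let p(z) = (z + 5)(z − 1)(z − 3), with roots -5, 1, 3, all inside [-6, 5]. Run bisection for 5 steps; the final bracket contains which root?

p(-0.5) = 23.625 > 0, so the root lies in [-6, -0.5]
p(-3.25) = 46.484375 > 0, so the root lies in [-6, -3.25]
p(-4.625) = 16.083984 > 0, so the root lies in [-6, -4.625]
p(-5.3125) = -16.3977 < 0, so the root lies in [-5.3125, -4.625]
p(-4.96875) = 1.4864 > 0, so the root lies in [-5.3125, -4.96875]

-5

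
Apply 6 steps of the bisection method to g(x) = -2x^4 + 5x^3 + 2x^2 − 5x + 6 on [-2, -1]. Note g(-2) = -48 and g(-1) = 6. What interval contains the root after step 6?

x = -1.5 gives g = -9, negative; keep [-1.5, -1]
x = -1.25 gives g = 0.726562, positive; keep [-1.5, -1.25]
x = -1.375 gives g = -3.490723, negative; keep [-1.375, -1.25]
x = -1.3125 gives g = -1.2322, negative; keep [-1.3125, -1.25]
x = -1.28125 gives g = -0.2168, negative; keep [-1.28125, -1.25]
x = -1.265625 gives g = 0.2637, positive; keep [-1.28125, -1.265625]

[-1.28125, -1.265625]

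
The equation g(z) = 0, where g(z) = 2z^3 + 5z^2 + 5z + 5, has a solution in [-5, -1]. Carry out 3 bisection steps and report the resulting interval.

z = -3 gives g = -19, negative; keep [-3, -1]
z = -2 gives g = -1, negative; keep [-2, -1]
z = -1.5 gives g = 2, positive; keep [-2, -1.5]

[-2, -1.5]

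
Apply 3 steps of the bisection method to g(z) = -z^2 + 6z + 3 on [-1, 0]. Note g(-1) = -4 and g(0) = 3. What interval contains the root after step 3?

[-0.5, -0.375]

z = -0.5 gives g = -0.25, negative; keep [-0.5, 0]
z = -0.25 gives g = 1.4375, positive; keep [-0.5, -0.25]
z = -0.375 gives g = 0.609375, positive; keep [-0.5, -0.375]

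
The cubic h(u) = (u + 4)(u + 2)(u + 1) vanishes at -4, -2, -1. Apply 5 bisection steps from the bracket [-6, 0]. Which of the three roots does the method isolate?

u = -3 gives h = 2, positive; keep [-6, -3]
u = -4.5 gives h = -4.375, negative; keep [-4.5, -3]
u = -3.75 gives h = 1.203125, positive; keep [-4.5, -3.75]
u = -4.125 gives h = -0.8301, negative; keep [-4.125, -3.75]
u = -3.9375 gives h = 0.3557, positive; keep [-4.125, -3.9375]

-4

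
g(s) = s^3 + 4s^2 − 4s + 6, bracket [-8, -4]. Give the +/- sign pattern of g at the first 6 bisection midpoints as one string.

-+----

g(-6) = -42 < 0, so the root lies in [-6, -4]
g(-5) = 1 > 0, so the root lies in [-6, -5]
g(-5.5) = -17.375 < 0, so the root lies in [-5.5, -5]
g(-5.25) = -7.4531 < 0, so the root lies in [-5.25, -5]
g(-5.125) = -3.0488 < 0, so the root lies in [-5.125, -5]
g(-5.0625) = -0.9807 < 0, so the root lies in [-5.0625, -5]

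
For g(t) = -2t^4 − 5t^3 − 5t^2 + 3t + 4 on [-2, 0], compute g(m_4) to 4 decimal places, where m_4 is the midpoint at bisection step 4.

-0.2759

g(-1) = -1 < 0, so the root lies in [-1, 0]
g(-0.5) = 1.75 > 0, so the root lies in [-1, -0.5]
g(-0.75) = 0.414062 > 0, so the root lies in [-1, -0.75]
g(-0.875) = -0.2759 < 0, so the root lies in [-0.875, -0.75]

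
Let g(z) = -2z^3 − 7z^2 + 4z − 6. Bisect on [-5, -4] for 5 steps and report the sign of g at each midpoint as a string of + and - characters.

++-++

midpoint -4.5: g = 16.5 > 0 → [-4.5, -4]
midpoint -4.25: g = 4.09375 > 0 → [-4.25, -4]
midpoint -4.125: g = -1.230469 < 0 → [-4.25, -4.125]
midpoint -4.1875: g = 1.3608 > 0 → [-4.1875, -4.125]
midpoint -4.15625: g = 0.0477 > 0 → [-4.15625, -4.125]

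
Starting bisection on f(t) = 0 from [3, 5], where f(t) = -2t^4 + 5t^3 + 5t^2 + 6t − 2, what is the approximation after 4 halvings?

3.375

m = 4, f(m) = -90 (−); new bracket [3, 4]
m = 3.5, f(m) = -5.5 (−); new bracket [3, 3.5]
m = 3.25, f(m) = 18.820312 (+); new bracket [3.25, 3.5]
m = 3.375, f(m) = 7.9272 (+); new bracket [3.375, 3.5]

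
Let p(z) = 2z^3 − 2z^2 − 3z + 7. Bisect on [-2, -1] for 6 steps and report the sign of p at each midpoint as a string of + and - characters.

midpoint -1.5: p = 0.25 > 0 → [-2, -1.5]
midpoint -1.75: p = -4.59375 < 0 → [-1.75, -1.5]
midpoint -1.625: p = -1.988281 < 0 → [-1.625, -1.5]
midpoint -1.5625: p = -0.8247 < 0 → [-1.5625, -1.5]
midpoint -1.53125: p = -0.2764 < 0 → [-1.53125, -1.5]
midpoint -1.515625: p = -0.0105 < 0 → [-1.515625, -1.5]

+-----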